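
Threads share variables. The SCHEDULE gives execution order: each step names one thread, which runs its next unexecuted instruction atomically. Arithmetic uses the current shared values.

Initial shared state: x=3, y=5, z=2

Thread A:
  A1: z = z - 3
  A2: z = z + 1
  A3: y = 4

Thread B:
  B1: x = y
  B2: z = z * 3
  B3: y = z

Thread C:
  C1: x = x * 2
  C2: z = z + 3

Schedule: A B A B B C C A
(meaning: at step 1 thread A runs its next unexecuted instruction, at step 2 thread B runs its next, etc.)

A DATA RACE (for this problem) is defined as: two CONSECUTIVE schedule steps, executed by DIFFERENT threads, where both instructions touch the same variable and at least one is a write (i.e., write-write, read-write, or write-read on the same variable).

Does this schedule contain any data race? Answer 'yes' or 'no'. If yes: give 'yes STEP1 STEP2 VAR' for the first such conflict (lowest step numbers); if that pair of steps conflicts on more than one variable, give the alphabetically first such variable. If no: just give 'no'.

Steps 1,2: A(r=z,w=z) vs B(r=y,w=x). No conflict.
Steps 2,3: B(r=y,w=x) vs A(r=z,w=z). No conflict.
Steps 3,4: A(z = z + 1) vs B(z = z * 3). RACE on z (W-W).
Steps 4,5: same thread (B). No race.
Steps 5,6: B(r=z,w=y) vs C(r=x,w=x). No conflict.
Steps 6,7: same thread (C). No race.
Steps 7,8: C(r=z,w=z) vs A(r=-,w=y). No conflict.
First conflict at steps 3,4.

Answer: yes 3 4 z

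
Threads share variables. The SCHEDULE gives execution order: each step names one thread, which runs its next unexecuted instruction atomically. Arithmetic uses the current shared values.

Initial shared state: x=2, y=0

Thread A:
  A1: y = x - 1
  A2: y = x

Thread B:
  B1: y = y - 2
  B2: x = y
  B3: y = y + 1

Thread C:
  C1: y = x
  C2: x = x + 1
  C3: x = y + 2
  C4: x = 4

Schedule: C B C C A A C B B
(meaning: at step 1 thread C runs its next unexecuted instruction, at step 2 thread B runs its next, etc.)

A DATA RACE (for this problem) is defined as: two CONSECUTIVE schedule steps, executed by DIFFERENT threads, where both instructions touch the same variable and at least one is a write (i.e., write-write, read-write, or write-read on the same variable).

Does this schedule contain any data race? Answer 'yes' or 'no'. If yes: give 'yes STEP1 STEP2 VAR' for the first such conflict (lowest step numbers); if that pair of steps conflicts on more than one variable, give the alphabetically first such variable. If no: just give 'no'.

Answer: yes 1 2 y

Derivation:
Steps 1,2: C(y = x) vs B(y = y - 2). RACE on y (W-W).
Steps 2,3: B(r=y,w=y) vs C(r=x,w=x). No conflict.
Steps 3,4: same thread (C). No race.
Steps 4,5: C(x = y + 2) vs A(y = x - 1). RACE on x (W-R), y (R-W). Multiple vars; alphabetically first is x.
Steps 5,6: same thread (A). No race.
Steps 6,7: A(y = x) vs C(x = 4). RACE on x (R-W).
Steps 7,8: C(x = 4) vs B(x = y). RACE on x (W-W).
Steps 8,9: same thread (B). No race.
First conflict at steps 1,2.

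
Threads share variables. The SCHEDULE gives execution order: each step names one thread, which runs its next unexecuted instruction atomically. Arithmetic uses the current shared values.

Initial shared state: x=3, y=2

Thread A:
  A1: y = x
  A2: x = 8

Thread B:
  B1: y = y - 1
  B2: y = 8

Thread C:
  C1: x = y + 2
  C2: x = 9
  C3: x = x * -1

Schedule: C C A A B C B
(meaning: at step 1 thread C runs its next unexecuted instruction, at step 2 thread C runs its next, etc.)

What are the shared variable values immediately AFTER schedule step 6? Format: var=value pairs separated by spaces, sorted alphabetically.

Answer: x=-8 y=8

Derivation:
Step 1: thread C executes C1 (x = y + 2). Shared: x=4 y=2. PCs: A@0 B@0 C@1
Step 2: thread C executes C2 (x = 9). Shared: x=9 y=2. PCs: A@0 B@0 C@2
Step 3: thread A executes A1 (y = x). Shared: x=9 y=9. PCs: A@1 B@0 C@2
Step 4: thread A executes A2 (x = 8). Shared: x=8 y=9. PCs: A@2 B@0 C@2
Step 5: thread B executes B1 (y = y - 1). Shared: x=8 y=8. PCs: A@2 B@1 C@2
Step 6: thread C executes C3 (x = x * -1). Shared: x=-8 y=8. PCs: A@2 B@1 C@3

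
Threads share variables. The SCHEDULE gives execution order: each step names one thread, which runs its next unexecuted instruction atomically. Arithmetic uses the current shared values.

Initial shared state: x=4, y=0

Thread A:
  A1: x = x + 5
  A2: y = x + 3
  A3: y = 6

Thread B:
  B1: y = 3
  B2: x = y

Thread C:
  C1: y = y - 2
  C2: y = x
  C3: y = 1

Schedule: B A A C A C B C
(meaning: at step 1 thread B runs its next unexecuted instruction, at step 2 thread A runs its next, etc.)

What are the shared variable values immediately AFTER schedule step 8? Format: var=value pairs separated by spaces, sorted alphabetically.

Answer: x=9 y=1

Derivation:
Step 1: thread B executes B1 (y = 3). Shared: x=4 y=3. PCs: A@0 B@1 C@0
Step 2: thread A executes A1 (x = x + 5). Shared: x=9 y=3. PCs: A@1 B@1 C@0
Step 3: thread A executes A2 (y = x + 3). Shared: x=9 y=12. PCs: A@2 B@1 C@0
Step 4: thread C executes C1 (y = y - 2). Shared: x=9 y=10. PCs: A@2 B@1 C@1
Step 5: thread A executes A3 (y = 6). Shared: x=9 y=6. PCs: A@3 B@1 C@1
Step 6: thread C executes C2 (y = x). Shared: x=9 y=9. PCs: A@3 B@1 C@2
Step 7: thread B executes B2 (x = y). Shared: x=9 y=9. PCs: A@3 B@2 C@2
Step 8: thread C executes C3 (y = 1). Shared: x=9 y=1. PCs: A@3 B@2 C@3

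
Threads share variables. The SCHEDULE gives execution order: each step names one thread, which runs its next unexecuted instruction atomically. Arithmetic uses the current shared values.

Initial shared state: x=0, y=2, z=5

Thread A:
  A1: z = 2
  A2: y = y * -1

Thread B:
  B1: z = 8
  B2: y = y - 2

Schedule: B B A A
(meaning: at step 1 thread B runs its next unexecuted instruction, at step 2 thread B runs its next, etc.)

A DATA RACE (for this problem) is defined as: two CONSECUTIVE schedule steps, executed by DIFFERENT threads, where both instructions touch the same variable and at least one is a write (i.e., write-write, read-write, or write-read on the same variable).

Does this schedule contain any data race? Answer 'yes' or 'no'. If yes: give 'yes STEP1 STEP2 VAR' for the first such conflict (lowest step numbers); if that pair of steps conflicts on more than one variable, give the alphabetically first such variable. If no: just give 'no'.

Steps 1,2: same thread (B). No race.
Steps 2,3: B(r=y,w=y) vs A(r=-,w=z). No conflict.
Steps 3,4: same thread (A). No race.

Answer: no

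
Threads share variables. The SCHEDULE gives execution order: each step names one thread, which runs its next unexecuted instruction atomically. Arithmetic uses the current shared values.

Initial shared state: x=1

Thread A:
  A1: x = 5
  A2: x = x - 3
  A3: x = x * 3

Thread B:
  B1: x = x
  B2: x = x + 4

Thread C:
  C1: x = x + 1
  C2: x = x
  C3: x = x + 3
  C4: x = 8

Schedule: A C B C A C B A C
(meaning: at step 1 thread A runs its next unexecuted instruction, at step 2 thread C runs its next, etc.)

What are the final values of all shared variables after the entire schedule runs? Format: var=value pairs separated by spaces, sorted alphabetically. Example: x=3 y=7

Answer: x=8

Derivation:
Step 1: thread A executes A1 (x = 5). Shared: x=5. PCs: A@1 B@0 C@0
Step 2: thread C executes C1 (x = x + 1). Shared: x=6. PCs: A@1 B@0 C@1
Step 3: thread B executes B1 (x = x). Shared: x=6. PCs: A@1 B@1 C@1
Step 4: thread C executes C2 (x = x). Shared: x=6. PCs: A@1 B@1 C@2
Step 5: thread A executes A2 (x = x - 3). Shared: x=3. PCs: A@2 B@1 C@2
Step 6: thread C executes C3 (x = x + 3). Shared: x=6. PCs: A@2 B@1 C@3
Step 7: thread B executes B2 (x = x + 4). Shared: x=10. PCs: A@2 B@2 C@3
Step 8: thread A executes A3 (x = x * 3). Shared: x=30. PCs: A@3 B@2 C@3
Step 9: thread C executes C4 (x = 8). Shared: x=8. PCs: A@3 B@2 C@4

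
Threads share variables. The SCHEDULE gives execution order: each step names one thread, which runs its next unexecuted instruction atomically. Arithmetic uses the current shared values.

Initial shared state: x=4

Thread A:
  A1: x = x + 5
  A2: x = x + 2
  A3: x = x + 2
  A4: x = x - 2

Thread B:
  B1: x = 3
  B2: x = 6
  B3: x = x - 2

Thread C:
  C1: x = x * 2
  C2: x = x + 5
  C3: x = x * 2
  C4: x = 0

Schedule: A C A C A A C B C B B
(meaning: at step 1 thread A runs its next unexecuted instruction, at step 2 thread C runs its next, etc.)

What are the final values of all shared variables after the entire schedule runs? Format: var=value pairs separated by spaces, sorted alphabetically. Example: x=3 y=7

Answer: x=4

Derivation:
Step 1: thread A executes A1 (x = x + 5). Shared: x=9. PCs: A@1 B@0 C@0
Step 2: thread C executes C1 (x = x * 2). Shared: x=18. PCs: A@1 B@0 C@1
Step 3: thread A executes A2 (x = x + 2). Shared: x=20. PCs: A@2 B@0 C@1
Step 4: thread C executes C2 (x = x + 5). Shared: x=25. PCs: A@2 B@0 C@2
Step 5: thread A executes A3 (x = x + 2). Shared: x=27. PCs: A@3 B@0 C@2
Step 6: thread A executes A4 (x = x - 2). Shared: x=25. PCs: A@4 B@0 C@2
Step 7: thread C executes C3 (x = x * 2). Shared: x=50. PCs: A@4 B@0 C@3
Step 8: thread B executes B1 (x = 3). Shared: x=3. PCs: A@4 B@1 C@3
Step 9: thread C executes C4 (x = 0). Shared: x=0. PCs: A@4 B@1 C@4
Step 10: thread B executes B2 (x = 6). Shared: x=6. PCs: A@4 B@2 C@4
Step 11: thread B executes B3 (x = x - 2). Shared: x=4. PCs: A@4 B@3 C@4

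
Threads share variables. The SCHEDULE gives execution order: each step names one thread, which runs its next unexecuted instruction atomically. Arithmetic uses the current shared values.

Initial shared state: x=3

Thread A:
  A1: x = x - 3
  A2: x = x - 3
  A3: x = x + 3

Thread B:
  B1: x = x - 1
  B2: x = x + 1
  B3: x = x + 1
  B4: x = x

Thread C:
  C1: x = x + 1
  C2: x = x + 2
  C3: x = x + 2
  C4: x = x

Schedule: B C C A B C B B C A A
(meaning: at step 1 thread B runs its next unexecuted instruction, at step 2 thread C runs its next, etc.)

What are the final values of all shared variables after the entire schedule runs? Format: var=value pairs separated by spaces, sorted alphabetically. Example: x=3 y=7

Step 1: thread B executes B1 (x = x - 1). Shared: x=2. PCs: A@0 B@1 C@0
Step 2: thread C executes C1 (x = x + 1). Shared: x=3. PCs: A@0 B@1 C@1
Step 3: thread C executes C2 (x = x + 2). Shared: x=5. PCs: A@0 B@1 C@2
Step 4: thread A executes A1 (x = x - 3). Shared: x=2. PCs: A@1 B@1 C@2
Step 5: thread B executes B2 (x = x + 1). Shared: x=3. PCs: A@1 B@2 C@2
Step 6: thread C executes C3 (x = x + 2). Shared: x=5. PCs: A@1 B@2 C@3
Step 7: thread B executes B3 (x = x + 1). Shared: x=6. PCs: A@1 B@3 C@3
Step 8: thread B executes B4 (x = x). Shared: x=6. PCs: A@1 B@4 C@3
Step 9: thread C executes C4 (x = x). Shared: x=6. PCs: A@1 B@4 C@4
Step 10: thread A executes A2 (x = x - 3). Shared: x=3. PCs: A@2 B@4 C@4
Step 11: thread A executes A3 (x = x + 3). Shared: x=6. PCs: A@3 B@4 C@4

Answer: x=6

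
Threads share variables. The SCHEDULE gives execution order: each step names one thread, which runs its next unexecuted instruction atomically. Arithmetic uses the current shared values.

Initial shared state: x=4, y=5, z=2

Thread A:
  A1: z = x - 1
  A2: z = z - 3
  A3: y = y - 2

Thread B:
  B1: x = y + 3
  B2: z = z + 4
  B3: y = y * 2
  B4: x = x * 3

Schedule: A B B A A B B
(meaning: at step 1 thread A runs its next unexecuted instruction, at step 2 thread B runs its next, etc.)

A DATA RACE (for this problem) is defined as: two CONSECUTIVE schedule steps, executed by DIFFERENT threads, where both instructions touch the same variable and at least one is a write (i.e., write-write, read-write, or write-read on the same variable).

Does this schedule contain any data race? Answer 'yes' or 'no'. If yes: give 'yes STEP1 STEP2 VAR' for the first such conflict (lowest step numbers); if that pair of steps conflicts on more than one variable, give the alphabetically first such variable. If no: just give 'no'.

Answer: yes 1 2 x

Derivation:
Steps 1,2: A(z = x - 1) vs B(x = y + 3). RACE on x (R-W).
Steps 2,3: same thread (B). No race.
Steps 3,4: B(z = z + 4) vs A(z = z - 3). RACE on z (W-W).
Steps 4,5: same thread (A). No race.
Steps 5,6: A(y = y - 2) vs B(y = y * 2). RACE on y (W-W).
Steps 6,7: same thread (B). No race.
First conflict at steps 1,2.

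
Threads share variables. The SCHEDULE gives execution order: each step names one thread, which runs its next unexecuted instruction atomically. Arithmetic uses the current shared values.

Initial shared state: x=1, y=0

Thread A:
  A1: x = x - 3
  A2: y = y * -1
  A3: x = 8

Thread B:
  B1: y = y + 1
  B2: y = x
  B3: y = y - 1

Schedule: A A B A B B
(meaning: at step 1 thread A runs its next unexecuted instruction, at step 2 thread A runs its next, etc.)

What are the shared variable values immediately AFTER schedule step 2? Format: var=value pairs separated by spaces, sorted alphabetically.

Answer: x=-2 y=0

Derivation:
Step 1: thread A executes A1 (x = x - 3). Shared: x=-2 y=0. PCs: A@1 B@0
Step 2: thread A executes A2 (y = y * -1). Shared: x=-2 y=0. PCs: A@2 B@0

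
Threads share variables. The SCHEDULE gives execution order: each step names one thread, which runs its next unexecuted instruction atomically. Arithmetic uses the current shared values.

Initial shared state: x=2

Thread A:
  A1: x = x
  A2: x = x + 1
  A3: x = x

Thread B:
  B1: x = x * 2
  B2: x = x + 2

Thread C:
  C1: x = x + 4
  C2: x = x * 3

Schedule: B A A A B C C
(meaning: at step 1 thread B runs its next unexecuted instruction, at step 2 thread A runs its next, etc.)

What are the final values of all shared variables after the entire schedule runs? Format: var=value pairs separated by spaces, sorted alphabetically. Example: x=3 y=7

Step 1: thread B executes B1 (x = x * 2). Shared: x=4. PCs: A@0 B@1 C@0
Step 2: thread A executes A1 (x = x). Shared: x=4. PCs: A@1 B@1 C@0
Step 3: thread A executes A2 (x = x + 1). Shared: x=5. PCs: A@2 B@1 C@0
Step 4: thread A executes A3 (x = x). Shared: x=5. PCs: A@3 B@1 C@0
Step 5: thread B executes B2 (x = x + 2). Shared: x=7. PCs: A@3 B@2 C@0
Step 6: thread C executes C1 (x = x + 4). Shared: x=11. PCs: A@3 B@2 C@1
Step 7: thread C executes C2 (x = x * 3). Shared: x=33. PCs: A@3 B@2 C@2

Answer: x=33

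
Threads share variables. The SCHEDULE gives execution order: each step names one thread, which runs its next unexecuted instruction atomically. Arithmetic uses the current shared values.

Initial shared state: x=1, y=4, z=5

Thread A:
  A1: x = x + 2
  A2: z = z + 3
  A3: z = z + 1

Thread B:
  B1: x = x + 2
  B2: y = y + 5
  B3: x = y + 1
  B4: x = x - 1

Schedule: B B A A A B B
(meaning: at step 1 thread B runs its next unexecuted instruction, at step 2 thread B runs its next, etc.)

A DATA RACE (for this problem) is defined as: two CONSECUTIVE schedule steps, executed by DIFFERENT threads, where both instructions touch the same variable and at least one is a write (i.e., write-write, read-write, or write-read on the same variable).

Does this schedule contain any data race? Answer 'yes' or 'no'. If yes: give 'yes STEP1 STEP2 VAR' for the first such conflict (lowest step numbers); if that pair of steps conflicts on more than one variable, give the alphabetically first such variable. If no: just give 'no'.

Answer: no

Derivation:
Steps 1,2: same thread (B). No race.
Steps 2,3: B(r=y,w=y) vs A(r=x,w=x). No conflict.
Steps 3,4: same thread (A). No race.
Steps 4,5: same thread (A). No race.
Steps 5,6: A(r=z,w=z) vs B(r=y,w=x). No conflict.
Steps 6,7: same thread (B). No race.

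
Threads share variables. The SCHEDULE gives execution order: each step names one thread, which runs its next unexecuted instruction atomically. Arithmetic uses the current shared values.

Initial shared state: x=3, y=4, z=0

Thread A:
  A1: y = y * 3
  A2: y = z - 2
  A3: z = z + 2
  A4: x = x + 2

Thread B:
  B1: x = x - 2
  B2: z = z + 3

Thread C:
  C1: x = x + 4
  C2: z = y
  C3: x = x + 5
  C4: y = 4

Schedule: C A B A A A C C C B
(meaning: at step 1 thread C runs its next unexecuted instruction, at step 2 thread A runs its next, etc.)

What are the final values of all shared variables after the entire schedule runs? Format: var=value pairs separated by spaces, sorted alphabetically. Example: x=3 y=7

Step 1: thread C executes C1 (x = x + 4). Shared: x=7 y=4 z=0. PCs: A@0 B@0 C@1
Step 2: thread A executes A1 (y = y * 3). Shared: x=7 y=12 z=0. PCs: A@1 B@0 C@1
Step 3: thread B executes B1 (x = x - 2). Shared: x=5 y=12 z=0. PCs: A@1 B@1 C@1
Step 4: thread A executes A2 (y = z - 2). Shared: x=5 y=-2 z=0. PCs: A@2 B@1 C@1
Step 5: thread A executes A3 (z = z + 2). Shared: x=5 y=-2 z=2. PCs: A@3 B@1 C@1
Step 6: thread A executes A4 (x = x + 2). Shared: x=7 y=-2 z=2. PCs: A@4 B@1 C@1
Step 7: thread C executes C2 (z = y). Shared: x=7 y=-2 z=-2. PCs: A@4 B@1 C@2
Step 8: thread C executes C3 (x = x + 5). Shared: x=12 y=-2 z=-2. PCs: A@4 B@1 C@3
Step 9: thread C executes C4 (y = 4). Shared: x=12 y=4 z=-2. PCs: A@4 B@1 C@4
Step 10: thread B executes B2 (z = z + 3). Shared: x=12 y=4 z=1. PCs: A@4 B@2 C@4

Answer: x=12 y=4 z=1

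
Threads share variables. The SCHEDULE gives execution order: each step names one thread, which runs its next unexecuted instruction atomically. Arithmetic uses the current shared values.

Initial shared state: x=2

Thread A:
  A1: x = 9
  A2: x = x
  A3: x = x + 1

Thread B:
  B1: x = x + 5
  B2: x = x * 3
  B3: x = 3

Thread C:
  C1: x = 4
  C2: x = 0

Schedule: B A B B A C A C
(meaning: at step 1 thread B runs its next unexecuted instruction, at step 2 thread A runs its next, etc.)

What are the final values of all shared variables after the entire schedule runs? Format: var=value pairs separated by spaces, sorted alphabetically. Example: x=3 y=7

Step 1: thread B executes B1 (x = x + 5). Shared: x=7. PCs: A@0 B@1 C@0
Step 2: thread A executes A1 (x = 9). Shared: x=9. PCs: A@1 B@1 C@0
Step 3: thread B executes B2 (x = x * 3). Shared: x=27. PCs: A@1 B@2 C@0
Step 4: thread B executes B3 (x = 3). Shared: x=3. PCs: A@1 B@3 C@0
Step 5: thread A executes A2 (x = x). Shared: x=3. PCs: A@2 B@3 C@0
Step 6: thread C executes C1 (x = 4). Shared: x=4. PCs: A@2 B@3 C@1
Step 7: thread A executes A3 (x = x + 1). Shared: x=5. PCs: A@3 B@3 C@1
Step 8: thread C executes C2 (x = 0). Shared: x=0. PCs: A@3 B@3 C@2

Answer: x=0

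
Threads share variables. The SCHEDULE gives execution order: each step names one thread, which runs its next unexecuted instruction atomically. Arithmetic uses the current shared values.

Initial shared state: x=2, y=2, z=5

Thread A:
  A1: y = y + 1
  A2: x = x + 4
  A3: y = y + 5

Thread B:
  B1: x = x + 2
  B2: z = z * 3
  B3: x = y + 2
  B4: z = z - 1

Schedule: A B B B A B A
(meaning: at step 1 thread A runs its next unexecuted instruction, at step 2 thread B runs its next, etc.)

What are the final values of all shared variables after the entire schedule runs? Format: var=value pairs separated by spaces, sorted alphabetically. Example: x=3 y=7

Step 1: thread A executes A1 (y = y + 1). Shared: x=2 y=3 z=5. PCs: A@1 B@0
Step 2: thread B executes B1 (x = x + 2). Shared: x=4 y=3 z=5. PCs: A@1 B@1
Step 3: thread B executes B2 (z = z * 3). Shared: x=4 y=3 z=15. PCs: A@1 B@2
Step 4: thread B executes B3 (x = y + 2). Shared: x=5 y=3 z=15. PCs: A@1 B@3
Step 5: thread A executes A2 (x = x + 4). Shared: x=9 y=3 z=15. PCs: A@2 B@3
Step 6: thread B executes B4 (z = z - 1). Shared: x=9 y=3 z=14. PCs: A@2 B@4
Step 7: thread A executes A3 (y = y + 5). Shared: x=9 y=8 z=14. PCs: A@3 B@4

Answer: x=9 y=8 z=14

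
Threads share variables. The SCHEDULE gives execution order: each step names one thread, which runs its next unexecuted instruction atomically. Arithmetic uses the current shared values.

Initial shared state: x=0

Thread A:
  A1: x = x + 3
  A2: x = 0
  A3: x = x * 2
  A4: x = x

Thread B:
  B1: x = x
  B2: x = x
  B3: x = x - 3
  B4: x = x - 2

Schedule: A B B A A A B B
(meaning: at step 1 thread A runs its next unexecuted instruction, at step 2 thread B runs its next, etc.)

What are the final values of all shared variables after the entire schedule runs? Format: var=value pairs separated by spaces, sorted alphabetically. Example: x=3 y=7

Answer: x=-5

Derivation:
Step 1: thread A executes A1 (x = x + 3). Shared: x=3. PCs: A@1 B@0
Step 2: thread B executes B1 (x = x). Shared: x=3. PCs: A@1 B@1
Step 3: thread B executes B2 (x = x). Shared: x=3. PCs: A@1 B@2
Step 4: thread A executes A2 (x = 0). Shared: x=0. PCs: A@2 B@2
Step 5: thread A executes A3 (x = x * 2). Shared: x=0. PCs: A@3 B@2
Step 6: thread A executes A4 (x = x). Shared: x=0. PCs: A@4 B@2
Step 7: thread B executes B3 (x = x - 3). Shared: x=-3. PCs: A@4 B@3
Step 8: thread B executes B4 (x = x - 2). Shared: x=-5. PCs: A@4 B@4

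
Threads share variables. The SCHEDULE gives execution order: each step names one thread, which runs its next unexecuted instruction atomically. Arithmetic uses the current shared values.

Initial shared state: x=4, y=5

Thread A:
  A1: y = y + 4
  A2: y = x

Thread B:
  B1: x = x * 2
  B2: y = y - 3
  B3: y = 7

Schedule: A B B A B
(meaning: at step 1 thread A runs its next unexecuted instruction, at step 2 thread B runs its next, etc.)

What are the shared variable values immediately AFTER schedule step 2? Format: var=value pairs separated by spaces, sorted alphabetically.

Step 1: thread A executes A1 (y = y + 4). Shared: x=4 y=9. PCs: A@1 B@0
Step 2: thread B executes B1 (x = x * 2). Shared: x=8 y=9. PCs: A@1 B@1

Answer: x=8 y=9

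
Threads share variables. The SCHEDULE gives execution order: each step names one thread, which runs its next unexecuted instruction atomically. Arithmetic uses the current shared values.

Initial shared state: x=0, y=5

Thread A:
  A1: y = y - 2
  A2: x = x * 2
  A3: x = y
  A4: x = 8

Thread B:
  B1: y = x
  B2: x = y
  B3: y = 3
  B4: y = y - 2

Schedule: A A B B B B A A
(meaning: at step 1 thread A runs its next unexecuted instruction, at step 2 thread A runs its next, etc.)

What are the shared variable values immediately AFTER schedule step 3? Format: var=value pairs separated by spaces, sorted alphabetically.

Answer: x=0 y=0

Derivation:
Step 1: thread A executes A1 (y = y - 2). Shared: x=0 y=3. PCs: A@1 B@0
Step 2: thread A executes A2 (x = x * 2). Shared: x=0 y=3. PCs: A@2 B@0
Step 3: thread B executes B1 (y = x). Shared: x=0 y=0. PCs: A@2 B@1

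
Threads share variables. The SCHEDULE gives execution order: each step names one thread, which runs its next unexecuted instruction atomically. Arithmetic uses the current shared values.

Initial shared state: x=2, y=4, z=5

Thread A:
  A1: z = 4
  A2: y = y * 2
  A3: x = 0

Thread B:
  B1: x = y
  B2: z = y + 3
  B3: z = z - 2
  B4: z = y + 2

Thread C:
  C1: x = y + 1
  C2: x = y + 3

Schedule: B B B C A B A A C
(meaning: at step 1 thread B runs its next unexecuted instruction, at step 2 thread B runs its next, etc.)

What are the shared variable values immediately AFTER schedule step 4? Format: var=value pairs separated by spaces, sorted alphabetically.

Answer: x=5 y=4 z=5

Derivation:
Step 1: thread B executes B1 (x = y). Shared: x=4 y=4 z=5. PCs: A@0 B@1 C@0
Step 2: thread B executes B2 (z = y + 3). Shared: x=4 y=4 z=7. PCs: A@0 B@2 C@0
Step 3: thread B executes B3 (z = z - 2). Shared: x=4 y=4 z=5. PCs: A@0 B@3 C@0
Step 4: thread C executes C1 (x = y + 1). Shared: x=5 y=4 z=5. PCs: A@0 B@3 C@1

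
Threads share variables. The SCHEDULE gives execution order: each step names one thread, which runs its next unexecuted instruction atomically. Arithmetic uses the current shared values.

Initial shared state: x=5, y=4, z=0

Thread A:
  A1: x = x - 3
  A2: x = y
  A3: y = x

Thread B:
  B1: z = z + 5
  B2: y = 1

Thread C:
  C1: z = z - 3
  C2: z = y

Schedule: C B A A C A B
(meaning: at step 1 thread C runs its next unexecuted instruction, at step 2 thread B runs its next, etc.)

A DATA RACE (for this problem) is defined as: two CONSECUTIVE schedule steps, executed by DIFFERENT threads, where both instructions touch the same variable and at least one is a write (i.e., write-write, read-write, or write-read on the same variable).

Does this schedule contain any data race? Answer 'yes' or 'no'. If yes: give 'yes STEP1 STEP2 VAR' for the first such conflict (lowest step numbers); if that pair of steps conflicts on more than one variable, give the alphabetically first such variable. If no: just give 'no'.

Steps 1,2: C(z = z - 3) vs B(z = z + 5). RACE on z (W-W).
Steps 2,3: B(r=z,w=z) vs A(r=x,w=x). No conflict.
Steps 3,4: same thread (A). No race.
Steps 4,5: A(r=y,w=x) vs C(r=y,w=z). No conflict.
Steps 5,6: C(z = y) vs A(y = x). RACE on y (R-W).
Steps 6,7: A(y = x) vs B(y = 1). RACE on y (W-W).
First conflict at steps 1,2.

Answer: yes 1 2 z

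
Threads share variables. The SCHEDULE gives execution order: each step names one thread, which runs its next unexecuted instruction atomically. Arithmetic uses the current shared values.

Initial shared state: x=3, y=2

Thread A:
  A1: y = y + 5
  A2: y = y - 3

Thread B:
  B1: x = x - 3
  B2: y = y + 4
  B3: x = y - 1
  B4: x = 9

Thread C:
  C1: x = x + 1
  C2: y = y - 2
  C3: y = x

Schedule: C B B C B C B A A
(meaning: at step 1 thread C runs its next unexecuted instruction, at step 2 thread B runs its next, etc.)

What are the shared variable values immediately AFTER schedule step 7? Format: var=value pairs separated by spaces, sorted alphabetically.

Step 1: thread C executes C1 (x = x + 1). Shared: x=4 y=2. PCs: A@0 B@0 C@1
Step 2: thread B executes B1 (x = x - 3). Shared: x=1 y=2. PCs: A@0 B@1 C@1
Step 3: thread B executes B2 (y = y + 4). Shared: x=1 y=6. PCs: A@0 B@2 C@1
Step 4: thread C executes C2 (y = y - 2). Shared: x=1 y=4. PCs: A@0 B@2 C@2
Step 5: thread B executes B3 (x = y - 1). Shared: x=3 y=4. PCs: A@0 B@3 C@2
Step 6: thread C executes C3 (y = x). Shared: x=3 y=3. PCs: A@0 B@3 C@3
Step 7: thread B executes B4 (x = 9). Shared: x=9 y=3. PCs: A@0 B@4 C@3

Answer: x=9 y=3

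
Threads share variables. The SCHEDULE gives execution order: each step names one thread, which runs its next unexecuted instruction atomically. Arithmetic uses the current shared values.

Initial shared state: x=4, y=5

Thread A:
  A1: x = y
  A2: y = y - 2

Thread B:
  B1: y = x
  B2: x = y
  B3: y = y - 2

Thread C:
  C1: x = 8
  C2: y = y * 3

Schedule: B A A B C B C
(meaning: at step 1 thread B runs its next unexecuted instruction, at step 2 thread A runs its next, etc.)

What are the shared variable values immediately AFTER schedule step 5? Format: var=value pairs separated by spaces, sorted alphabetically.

Answer: x=8 y=2

Derivation:
Step 1: thread B executes B1 (y = x). Shared: x=4 y=4. PCs: A@0 B@1 C@0
Step 2: thread A executes A1 (x = y). Shared: x=4 y=4. PCs: A@1 B@1 C@0
Step 3: thread A executes A2 (y = y - 2). Shared: x=4 y=2. PCs: A@2 B@1 C@0
Step 4: thread B executes B2 (x = y). Shared: x=2 y=2. PCs: A@2 B@2 C@0
Step 5: thread C executes C1 (x = 8). Shared: x=8 y=2. PCs: A@2 B@2 C@1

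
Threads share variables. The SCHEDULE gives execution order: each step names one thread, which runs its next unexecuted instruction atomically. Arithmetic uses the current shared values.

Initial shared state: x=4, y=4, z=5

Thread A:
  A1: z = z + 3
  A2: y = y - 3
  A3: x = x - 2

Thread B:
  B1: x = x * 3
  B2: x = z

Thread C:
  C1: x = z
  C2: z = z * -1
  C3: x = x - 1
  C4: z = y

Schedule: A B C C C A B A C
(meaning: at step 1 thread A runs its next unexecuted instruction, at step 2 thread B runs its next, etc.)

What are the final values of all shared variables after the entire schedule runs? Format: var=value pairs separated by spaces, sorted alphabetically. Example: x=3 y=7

Answer: x=-10 y=1 z=1

Derivation:
Step 1: thread A executes A1 (z = z + 3). Shared: x=4 y=4 z=8. PCs: A@1 B@0 C@0
Step 2: thread B executes B1 (x = x * 3). Shared: x=12 y=4 z=8. PCs: A@1 B@1 C@0
Step 3: thread C executes C1 (x = z). Shared: x=8 y=4 z=8. PCs: A@1 B@1 C@1
Step 4: thread C executes C2 (z = z * -1). Shared: x=8 y=4 z=-8. PCs: A@1 B@1 C@2
Step 5: thread C executes C3 (x = x - 1). Shared: x=7 y=4 z=-8. PCs: A@1 B@1 C@3
Step 6: thread A executes A2 (y = y - 3). Shared: x=7 y=1 z=-8. PCs: A@2 B@1 C@3
Step 7: thread B executes B2 (x = z). Shared: x=-8 y=1 z=-8. PCs: A@2 B@2 C@3
Step 8: thread A executes A3 (x = x - 2). Shared: x=-10 y=1 z=-8. PCs: A@3 B@2 C@3
Step 9: thread C executes C4 (z = y). Shared: x=-10 y=1 z=1. PCs: A@3 B@2 C@4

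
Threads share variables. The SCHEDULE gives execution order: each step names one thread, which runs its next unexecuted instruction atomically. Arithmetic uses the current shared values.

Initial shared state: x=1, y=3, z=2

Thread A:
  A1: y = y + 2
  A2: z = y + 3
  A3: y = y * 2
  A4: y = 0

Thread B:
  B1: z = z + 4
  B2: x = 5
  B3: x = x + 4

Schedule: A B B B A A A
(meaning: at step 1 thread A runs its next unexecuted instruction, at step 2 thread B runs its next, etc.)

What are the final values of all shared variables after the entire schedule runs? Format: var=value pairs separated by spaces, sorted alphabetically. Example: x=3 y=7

Step 1: thread A executes A1 (y = y + 2). Shared: x=1 y=5 z=2. PCs: A@1 B@0
Step 2: thread B executes B1 (z = z + 4). Shared: x=1 y=5 z=6. PCs: A@1 B@1
Step 3: thread B executes B2 (x = 5). Shared: x=5 y=5 z=6. PCs: A@1 B@2
Step 4: thread B executes B3 (x = x + 4). Shared: x=9 y=5 z=6. PCs: A@1 B@3
Step 5: thread A executes A2 (z = y + 3). Shared: x=9 y=5 z=8. PCs: A@2 B@3
Step 6: thread A executes A3 (y = y * 2). Shared: x=9 y=10 z=8. PCs: A@3 B@3
Step 7: thread A executes A4 (y = 0). Shared: x=9 y=0 z=8. PCs: A@4 B@3

Answer: x=9 y=0 z=8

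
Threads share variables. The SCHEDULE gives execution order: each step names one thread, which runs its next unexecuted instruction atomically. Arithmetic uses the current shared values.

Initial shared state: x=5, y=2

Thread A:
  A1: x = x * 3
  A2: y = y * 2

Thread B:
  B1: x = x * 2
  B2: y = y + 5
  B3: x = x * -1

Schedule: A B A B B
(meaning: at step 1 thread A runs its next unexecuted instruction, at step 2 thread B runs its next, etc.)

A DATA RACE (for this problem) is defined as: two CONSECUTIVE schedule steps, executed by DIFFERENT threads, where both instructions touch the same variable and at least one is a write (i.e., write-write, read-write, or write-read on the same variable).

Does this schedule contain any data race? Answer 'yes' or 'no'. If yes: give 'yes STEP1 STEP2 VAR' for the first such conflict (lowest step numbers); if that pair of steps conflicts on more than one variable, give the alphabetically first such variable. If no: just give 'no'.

Answer: yes 1 2 x

Derivation:
Steps 1,2: A(x = x * 3) vs B(x = x * 2). RACE on x (W-W).
Steps 2,3: B(r=x,w=x) vs A(r=y,w=y). No conflict.
Steps 3,4: A(y = y * 2) vs B(y = y + 5). RACE on y (W-W).
Steps 4,5: same thread (B). No race.
First conflict at steps 1,2.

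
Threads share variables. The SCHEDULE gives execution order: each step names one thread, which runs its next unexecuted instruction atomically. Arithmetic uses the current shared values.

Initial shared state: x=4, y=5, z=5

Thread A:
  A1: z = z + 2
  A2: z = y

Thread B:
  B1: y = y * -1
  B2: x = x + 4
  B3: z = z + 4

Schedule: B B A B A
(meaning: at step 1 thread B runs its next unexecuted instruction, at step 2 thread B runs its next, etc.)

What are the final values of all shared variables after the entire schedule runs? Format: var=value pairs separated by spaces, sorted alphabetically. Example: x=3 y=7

Step 1: thread B executes B1 (y = y * -1). Shared: x=4 y=-5 z=5. PCs: A@0 B@1
Step 2: thread B executes B2 (x = x + 4). Shared: x=8 y=-5 z=5. PCs: A@0 B@2
Step 3: thread A executes A1 (z = z + 2). Shared: x=8 y=-5 z=7. PCs: A@1 B@2
Step 4: thread B executes B3 (z = z + 4). Shared: x=8 y=-5 z=11. PCs: A@1 B@3
Step 5: thread A executes A2 (z = y). Shared: x=8 y=-5 z=-5. PCs: A@2 B@3

Answer: x=8 y=-5 z=-5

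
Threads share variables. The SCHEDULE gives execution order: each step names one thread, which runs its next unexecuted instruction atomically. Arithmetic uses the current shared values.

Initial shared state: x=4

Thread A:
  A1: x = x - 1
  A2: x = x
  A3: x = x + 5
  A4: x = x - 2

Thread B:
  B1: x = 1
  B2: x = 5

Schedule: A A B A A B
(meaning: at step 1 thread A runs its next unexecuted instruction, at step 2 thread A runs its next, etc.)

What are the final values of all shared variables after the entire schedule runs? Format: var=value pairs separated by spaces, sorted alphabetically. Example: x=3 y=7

Answer: x=5

Derivation:
Step 1: thread A executes A1 (x = x - 1). Shared: x=3. PCs: A@1 B@0
Step 2: thread A executes A2 (x = x). Shared: x=3. PCs: A@2 B@0
Step 3: thread B executes B1 (x = 1). Shared: x=1. PCs: A@2 B@1
Step 4: thread A executes A3 (x = x + 5). Shared: x=6. PCs: A@3 B@1
Step 5: thread A executes A4 (x = x - 2). Shared: x=4. PCs: A@4 B@1
Step 6: thread B executes B2 (x = 5). Shared: x=5. PCs: A@4 B@2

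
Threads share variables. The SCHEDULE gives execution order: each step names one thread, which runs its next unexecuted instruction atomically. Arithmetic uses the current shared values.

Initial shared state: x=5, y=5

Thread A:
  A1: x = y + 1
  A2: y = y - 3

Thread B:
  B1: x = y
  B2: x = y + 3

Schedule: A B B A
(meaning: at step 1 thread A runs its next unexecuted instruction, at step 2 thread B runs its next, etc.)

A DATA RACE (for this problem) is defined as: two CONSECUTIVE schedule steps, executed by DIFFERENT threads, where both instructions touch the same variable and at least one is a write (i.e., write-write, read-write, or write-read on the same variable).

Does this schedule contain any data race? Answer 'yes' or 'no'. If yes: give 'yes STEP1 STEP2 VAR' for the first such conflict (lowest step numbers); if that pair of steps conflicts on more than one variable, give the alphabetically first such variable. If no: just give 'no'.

Answer: yes 1 2 x

Derivation:
Steps 1,2: A(x = y + 1) vs B(x = y). RACE on x (W-W).
Steps 2,3: same thread (B). No race.
Steps 3,4: B(x = y + 3) vs A(y = y - 3). RACE on y (R-W).
First conflict at steps 1,2.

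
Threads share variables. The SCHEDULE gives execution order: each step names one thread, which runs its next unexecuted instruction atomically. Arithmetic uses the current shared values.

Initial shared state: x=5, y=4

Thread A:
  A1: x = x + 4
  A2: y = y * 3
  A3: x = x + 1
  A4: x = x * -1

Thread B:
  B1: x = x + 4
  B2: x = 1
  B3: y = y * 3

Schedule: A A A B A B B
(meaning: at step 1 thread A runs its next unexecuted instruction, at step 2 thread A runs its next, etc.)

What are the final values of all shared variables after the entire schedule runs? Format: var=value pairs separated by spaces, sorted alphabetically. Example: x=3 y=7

Step 1: thread A executes A1 (x = x + 4). Shared: x=9 y=4. PCs: A@1 B@0
Step 2: thread A executes A2 (y = y * 3). Shared: x=9 y=12. PCs: A@2 B@0
Step 3: thread A executes A3 (x = x + 1). Shared: x=10 y=12. PCs: A@3 B@0
Step 4: thread B executes B1 (x = x + 4). Shared: x=14 y=12. PCs: A@3 B@1
Step 5: thread A executes A4 (x = x * -1). Shared: x=-14 y=12. PCs: A@4 B@1
Step 6: thread B executes B2 (x = 1). Shared: x=1 y=12. PCs: A@4 B@2
Step 7: thread B executes B3 (y = y * 3). Shared: x=1 y=36. PCs: A@4 B@3

Answer: x=1 y=36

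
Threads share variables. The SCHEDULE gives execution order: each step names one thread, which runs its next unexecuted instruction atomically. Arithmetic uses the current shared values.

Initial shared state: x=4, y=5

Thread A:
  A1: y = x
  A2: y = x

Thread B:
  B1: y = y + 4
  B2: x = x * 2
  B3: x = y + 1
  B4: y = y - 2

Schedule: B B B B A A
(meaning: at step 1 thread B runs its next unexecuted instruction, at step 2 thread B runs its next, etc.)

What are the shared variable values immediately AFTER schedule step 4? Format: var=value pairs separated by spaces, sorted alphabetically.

Step 1: thread B executes B1 (y = y + 4). Shared: x=4 y=9. PCs: A@0 B@1
Step 2: thread B executes B2 (x = x * 2). Shared: x=8 y=9. PCs: A@0 B@2
Step 3: thread B executes B3 (x = y + 1). Shared: x=10 y=9. PCs: A@0 B@3
Step 4: thread B executes B4 (y = y - 2). Shared: x=10 y=7. PCs: A@0 B@4

Answer: x=10 y=7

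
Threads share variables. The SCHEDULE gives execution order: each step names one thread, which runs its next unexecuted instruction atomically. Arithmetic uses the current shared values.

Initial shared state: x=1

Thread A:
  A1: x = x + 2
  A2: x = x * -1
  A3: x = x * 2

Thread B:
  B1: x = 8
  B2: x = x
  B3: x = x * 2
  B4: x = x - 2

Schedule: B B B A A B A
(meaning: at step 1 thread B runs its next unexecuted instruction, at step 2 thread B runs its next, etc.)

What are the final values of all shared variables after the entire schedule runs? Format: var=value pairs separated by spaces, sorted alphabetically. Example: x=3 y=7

Answer: x=-40

Derivation:
Step 1: thread B executes B1 (x = 8). Shared: x=8. PCs: A@0 B@1
Step 2: thread B executes B2 (x = x). Shared: x=8. PCs: A@0 B@2
Step 3: thread B executes B3 (x = x * 2). Shared: x=16. PCs: A@0 B@3
Step 4: thread A executes A1 (x = x + 2). Shared: x=18. PCs: A@1 B@3
Step 5: thread A executes A2 (x = x * -1). Shared: x=-18. PCs: A@2 B@3
Step 6: thread B executes B4 (x = x - 2). Shared: x=-20. PCs: A@2 B@4
Step 7: thread A executes A3 (x = x * 2). Shared: x=-40. PCs: A@3 B@4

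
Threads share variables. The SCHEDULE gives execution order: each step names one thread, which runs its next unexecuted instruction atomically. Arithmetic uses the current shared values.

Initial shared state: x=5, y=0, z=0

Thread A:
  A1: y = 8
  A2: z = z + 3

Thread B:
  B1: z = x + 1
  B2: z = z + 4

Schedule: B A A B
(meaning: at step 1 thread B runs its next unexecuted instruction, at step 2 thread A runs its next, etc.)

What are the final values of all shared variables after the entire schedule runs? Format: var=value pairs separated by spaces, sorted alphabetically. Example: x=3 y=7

Step 1: thread B executes B1 (z = x + 1). Shared: x=5 y=0 z=6. PCs: A@0 B@1
Step 2: thread A executes A1 (y = 8). Shared: x=5 y=8 z=6. PCs: A@1 B@1
Step 3: thread A executes A2 (z = z + 3). Shared: x=5 y=8 z=9. PCs: A@2 B@1
Step 4: thread B executes B2 (z = z + 4). Shared: x=5 y=8 z=13. PCs: A@2 B@2

Answer: x=5 y=8 z=13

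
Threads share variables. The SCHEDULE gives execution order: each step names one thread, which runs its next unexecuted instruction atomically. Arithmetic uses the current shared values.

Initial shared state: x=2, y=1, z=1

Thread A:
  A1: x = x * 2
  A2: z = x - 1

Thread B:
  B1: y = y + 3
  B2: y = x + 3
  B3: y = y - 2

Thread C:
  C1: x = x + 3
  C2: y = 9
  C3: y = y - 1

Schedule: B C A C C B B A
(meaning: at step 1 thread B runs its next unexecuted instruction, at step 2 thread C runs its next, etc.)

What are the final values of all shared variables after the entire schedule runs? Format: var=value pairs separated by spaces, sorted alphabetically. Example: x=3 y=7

Step 1: thread B executes B1 (y = y + 3). Shared: x=2 y=4 z=1. PCs: A@0 B@1 C@0
Step 2: thread C executes C1 (x = x + 3). Shared: x=5 y=4 z=1. PCs: A@0 B@1 C@1
Step 3: thread A executes A1 (x = x * 2). Shared: x=10 y=4 z=1. PCs: A@1 B@1 C@1
Step 4: thread C executes C2 (y = 9). Shared: x=10 y=9 z=1. PCs: A@1 B@1 C@2
Step 5: thread C executes C3 (y = y - 1). Shared: x=10 y=8 z=1. PCs: A@1 B@1 C@3
Step 6: thread B executes B2 (y = x + 3). Shared: x=10 y=13 z=1. PCs: A@1 B@2 C@3
Step 7: thread B executes B3 (y = y - 2). Shared: x=10 y=11 z=1. PCs: A@1 B@3 C@3
Step 8: thread A executes A2 (z = x - 1). Shared: x=10 y=11 z=9. PCs: A@2 B@3 C@3

Answer: x=10 y=11 z=9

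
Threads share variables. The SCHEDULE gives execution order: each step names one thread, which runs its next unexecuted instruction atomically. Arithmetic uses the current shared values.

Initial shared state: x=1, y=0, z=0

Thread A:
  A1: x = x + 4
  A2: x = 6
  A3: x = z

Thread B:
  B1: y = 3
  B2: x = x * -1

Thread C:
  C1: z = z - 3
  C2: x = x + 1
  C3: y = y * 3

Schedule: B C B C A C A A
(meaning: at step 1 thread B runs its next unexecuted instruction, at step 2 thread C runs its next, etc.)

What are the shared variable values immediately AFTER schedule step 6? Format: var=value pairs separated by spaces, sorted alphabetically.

Answer: x=4 y=9 z=-3

Derivation:
Step 1: thread B executes B1 (y = 3). Shared: x=1 y=3 z=0. PCs: A@0 B@1 C@0
Step 2: thread C executes C1 (z = z - 3). Shared: x=1 y=3 z=-3. PCs: A@0 B@1 C@1
Step 3: thread B executes B2 (x = x * -1). Shared: x=-1 y=3 z=-3. PCs: A@0 B@2 C@1
Step 4: thread C executes C2 (x = x + 1). Shared: x=0 y=3 z=-3. PCs: A@0 B@2 C@2
Step 5: thread A executes A1 (x = x + 4). Shared: x=4 y=3 z=-3. PCs: A@1 B@2 C@2
Step 6: thread C executes C3 (y = y * 3). Shared: x=4 y=9 z=-3. PCs: A@1 B@2 C@3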